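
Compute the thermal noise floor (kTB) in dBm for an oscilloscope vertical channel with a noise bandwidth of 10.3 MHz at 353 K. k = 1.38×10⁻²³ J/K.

P_n = kTB = 1.38×10⁻²³ × 353 × 1.03×10⁷ = 5.02×10⁻¹⁴ W
In dBm: 10 log₁₀(5.02×10⁻¹⁴ / 10⁻³) = −103.0 dBm

−103.0 dBm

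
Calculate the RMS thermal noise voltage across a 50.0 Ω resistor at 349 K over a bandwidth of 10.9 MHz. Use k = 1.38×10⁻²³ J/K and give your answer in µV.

3.24 µV

V_n = √(4kTRB)
4kTRB = 4 × 1.38×10⁻²³ × 349 × 5.00×10¹ × 1.09×10⁷ = 1.05×10⁻¹¹ V²
V_n = √(1.05×10⁻¹¹) = 3.24×10⁻⁶ V = 3.24 µV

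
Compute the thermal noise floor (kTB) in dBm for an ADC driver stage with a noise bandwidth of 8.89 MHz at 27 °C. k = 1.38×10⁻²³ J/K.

−104.3 dBm

T = 27 °C + 273.15 = 300.15 K
P_n = kTB = 1.38×10⁻²³ × 300.15 × 8.89×10⁶ = 3.68×10⁻¹⁴ W
In dBm: 10 log₁₀(3.68×10⁻¹⁴ / 10⁻³) = −104.3 dBm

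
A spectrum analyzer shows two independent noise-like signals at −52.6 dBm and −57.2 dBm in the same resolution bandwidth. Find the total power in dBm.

−51.3 dBm

Convert to linear, add, convert back:
P₁ = 5.50×10⁻⁹ W, P₂ = 1.91×10⁻⁹ W
P_tot = 7.40×10⁻⁹ W → 10 log₁₀(P_tot / 10⁻³) = −51.3 dBm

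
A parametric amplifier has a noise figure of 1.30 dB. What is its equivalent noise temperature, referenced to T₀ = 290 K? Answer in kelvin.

101 K

F = 10^(1.30/10) = 1.34896
T_e = (F − 1)·T₀ = (1.34896 − 1) × 290 = 101 K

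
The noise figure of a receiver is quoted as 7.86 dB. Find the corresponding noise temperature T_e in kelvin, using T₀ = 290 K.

F = 10^(7.86/10) = 6.10942
T_e = (F − 1)·T₀ = (6.10942 − 1) × 290 = 1482 K

1482 K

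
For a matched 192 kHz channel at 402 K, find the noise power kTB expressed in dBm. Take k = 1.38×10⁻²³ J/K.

−119.7 dBm

P_n = kTB = 1.38×10⁻²³ × 402 × 1.92×10⁵ = 1.07×10⁻¹⁵ W
In dBm: 10 log₁₀(1.07×10⁻¹⁵ / 10⁻³) = −119.7 dBm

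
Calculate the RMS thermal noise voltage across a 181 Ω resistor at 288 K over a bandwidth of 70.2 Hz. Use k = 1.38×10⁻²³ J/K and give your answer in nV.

14.2 nV

V_n = √(4kTRB)
4kTRB = 4 × 1.38×10⁻²³ × 288 × 1.81×10² × 7.02×10¹ = 2.02×10⁻¹⁶ V²
V_n = √(2.02×10⁻¹⁶) = 1.42×10⁻⁸ V = 14.2 nV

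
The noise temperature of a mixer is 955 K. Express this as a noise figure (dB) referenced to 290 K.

F = 1 + T_e/T₀ = 1 + 955/290 = 4.2931
NF = 10 log₁₀(4.2931) = 6.33 dB

6.33 dB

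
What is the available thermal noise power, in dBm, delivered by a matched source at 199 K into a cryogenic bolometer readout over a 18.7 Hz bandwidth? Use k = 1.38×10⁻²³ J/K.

−162.9 dBm

P_n = kTB = 1.38×10⁻²³ × 199 × 1.87×10¹ = 5.14×10⁻²⁰ W
In dBm: 10 log₁₀(5.14×10⁻²⁰ / 10⁻³) = −162.9 dBm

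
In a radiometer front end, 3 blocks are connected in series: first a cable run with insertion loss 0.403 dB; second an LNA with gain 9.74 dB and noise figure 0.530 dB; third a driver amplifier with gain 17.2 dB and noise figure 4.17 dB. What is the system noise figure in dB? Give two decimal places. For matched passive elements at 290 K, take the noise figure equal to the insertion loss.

Convert to linear (a loss of L dB is a gain of −L dB): F_i = 10^(NF_i/10), G_i = 10^(G_i,dB/10)
  Stage 1: F_1 = 10^(0.403/10) = 1.097, G_1 = 10^(−0.403/10) = 0.9114
  Stage 2: F_2 = 10^(0.530/10) = 1.130, G_2 = 10^(9.74/10) = 9.419
  Stage 3: F_3 = 10^(4.17/10) = 2.612, G_3 = 10^(17.2/10) = 52.48
Friis cascade:
  F = 1.097 + (1.130 − 1)/0.9114 + (2.612 − 1)/8.584 = 1.427
NF = 10 log₁₀(1.427) = 1.55 dB

1.55 dB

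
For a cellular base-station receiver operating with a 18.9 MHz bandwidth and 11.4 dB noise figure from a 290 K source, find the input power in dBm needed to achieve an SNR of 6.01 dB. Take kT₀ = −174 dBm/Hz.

−83.8 dBm

Sensitivity = −174 + 10 log₁₀(B) + NF + SNR_min
= −174 + 72.76 + 11.4 + 6.01
= −83.83 dBm → −83.8 dBm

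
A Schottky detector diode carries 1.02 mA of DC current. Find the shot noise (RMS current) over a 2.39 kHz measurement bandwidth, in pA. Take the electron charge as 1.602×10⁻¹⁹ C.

I_n = √(2qI·B)
2qI·B = 2 × 1.602×10⁻¹⁹ × 1.02×10⁻³ × 2.39×10³ = 7.81×10⁻¹⁹ A²
I_n = √(7.81×10⁻¹⁹) = 8.84×10⁻¹⁰ A = 884 pA

884 pA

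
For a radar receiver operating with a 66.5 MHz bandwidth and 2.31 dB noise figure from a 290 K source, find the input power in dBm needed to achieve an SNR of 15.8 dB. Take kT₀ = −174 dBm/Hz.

Sensitivity = −174 + 10 log₁₀(B) + NF + SNR_min
= −174 + 78.23 + 2.31 + 15.8
= −77.66 dBm → −77.7 dBm

−77.7 dBm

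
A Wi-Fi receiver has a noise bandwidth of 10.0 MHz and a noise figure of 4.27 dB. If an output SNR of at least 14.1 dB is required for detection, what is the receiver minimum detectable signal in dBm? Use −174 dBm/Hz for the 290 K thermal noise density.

Sensitivity = −174 + 10 log₁₀(B) + NF + SNR_min
= −174 + 70 + 4.27 + 14.1
= −85.63 dBm → −85.6 dBm

−85.6 dBm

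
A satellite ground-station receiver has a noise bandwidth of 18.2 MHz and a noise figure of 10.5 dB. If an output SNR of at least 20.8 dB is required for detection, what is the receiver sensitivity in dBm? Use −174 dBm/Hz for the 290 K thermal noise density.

Sensitivity = −174 + 10 log₁₀(B) + NF + SNR_min
= −174 + 72.6 + 10.5 + 20.8
= −70.1 dBm → −70.1 dBm

−70.1 dBm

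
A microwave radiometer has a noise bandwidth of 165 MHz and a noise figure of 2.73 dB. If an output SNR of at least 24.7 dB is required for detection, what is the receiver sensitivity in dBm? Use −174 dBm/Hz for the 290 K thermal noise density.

Sensitivity = −174 + 10 log₁₀(B) + NF + SNR_min
= −174 + 82.17 + 2.73 + 24.7
= −64.40 dBm → −64.4 dBm

−64.4 dBm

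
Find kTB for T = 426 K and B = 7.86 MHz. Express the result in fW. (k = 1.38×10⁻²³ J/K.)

46.2 fW

P_n = kTB = 1.38×10⁻²³ × 426 × 7.86×10⁶ = 4.62×10⁻¹⁴ W = 46.2 fW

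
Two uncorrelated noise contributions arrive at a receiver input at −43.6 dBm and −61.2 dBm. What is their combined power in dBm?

−43.5 dBm

Convert to linear, add, convert back:
P₁ = 4.37×10⁻⁸ W, P₂ = 7.59×10⁻¹⁰ W
P_tot = 4.44×10⁻⁸ W → 10 log₁₀(P_tot / 10⁻³) = −43.5 dBm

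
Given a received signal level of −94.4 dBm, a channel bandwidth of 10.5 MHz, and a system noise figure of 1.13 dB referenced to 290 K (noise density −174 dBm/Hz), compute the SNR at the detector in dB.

8.3 dB

Noise floor: N = −174 + 10 log₁₀(B) + NF
10 log₁₀(1.05×10⁷) = 70.21 dB
N = −174 + 70.21 + 1.13 = −102.66 dBm
SNR = P_sig − N = −94.4 − (−102.66) = 8.26 dB → 8.3 dB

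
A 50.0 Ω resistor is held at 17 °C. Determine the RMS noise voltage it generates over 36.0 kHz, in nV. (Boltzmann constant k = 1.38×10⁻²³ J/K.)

T = 17 °C + 273.15 = 290.15 K
V_n = √(4kTRB)
4kTRB = 4 × 1.38×10⁻²³ × 290.15 × 5.00×10¹ × 3.60×10⁴ = 2.88×10⁻¹⁴ V²
V_n = √(2.88×10⁻¹⁴) = 1.70×10⁻⁷ V = 170 nV

170 nV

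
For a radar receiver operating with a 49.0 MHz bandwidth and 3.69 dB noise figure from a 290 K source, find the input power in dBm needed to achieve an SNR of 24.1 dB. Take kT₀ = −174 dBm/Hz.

−69.3 dBm

Sensitivity = −174 + 10 log₁₀(B) + NF + SNR_min
= −174 + 76.9 + 3.69 + 24.1
= −69.31 dBm → −69.3 dBm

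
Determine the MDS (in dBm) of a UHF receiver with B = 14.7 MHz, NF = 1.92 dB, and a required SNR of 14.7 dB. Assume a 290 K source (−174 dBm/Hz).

Sensitivity = −174 + 10 log₁₀(B) + NF + SNR_min
= −174 + 71.67 + 1.92 + 14.7
= −85.71 dBm → −85.7 dBm

−85.7 dBm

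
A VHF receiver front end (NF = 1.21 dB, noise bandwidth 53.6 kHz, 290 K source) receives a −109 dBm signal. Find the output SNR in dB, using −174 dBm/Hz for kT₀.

Noise floor: N = −174 + 10 log₁₀(B) + NF
10 log₁₀(5.36×10⁴) = 47.29 dB
N = −174 + 47.29 + 1.21 = −125.50 dBm
SNR = P_sig − N = −109 − (−125.50) = 16.50 dB → 16.5 dB

16.5 dB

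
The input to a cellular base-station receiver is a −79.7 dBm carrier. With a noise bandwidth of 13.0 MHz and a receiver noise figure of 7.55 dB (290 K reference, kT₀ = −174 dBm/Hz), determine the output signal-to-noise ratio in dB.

15.6 dB

Noise floor: N = −174 + 10 log₁₀(B) + NF
10 log₁₀(1.30×10⁷) = 71.14 dB
N = −174 + 71.14 + 7.55 = −95.31 dBm
SNR = P_sig − N = −79.7 − (−95.31) = 15.61 dB → 15.6 dB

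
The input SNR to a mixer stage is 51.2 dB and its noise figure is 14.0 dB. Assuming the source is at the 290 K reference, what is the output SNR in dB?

By definition F = SNR_in/SNR_out, so in dB: SNR_out = SNR_in − NF
SNR_out = 51.2 − 14.0 = 37.2 dB

37.2 dB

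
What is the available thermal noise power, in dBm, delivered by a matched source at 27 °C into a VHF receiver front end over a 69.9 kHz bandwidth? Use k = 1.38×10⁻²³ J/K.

T = 27 °C + 273.15 = 300.15 K
P_n = kTB = 1.38×10⁻²³ × 300.15 × 6.99×10⁴ = 2.90×10⁻¹⁶ W
In dBm: 10 log₁₀(2.90×10⁻¹⁶ / 10⁻³) = −125.4 dBm

−125.4 dBm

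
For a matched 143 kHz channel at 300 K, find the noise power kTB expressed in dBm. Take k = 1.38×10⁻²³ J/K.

−122.3 dBm

P_n = kTB = 1.38×10⁻²³ × 300 × 1.43×10⁵ = 5.92×10⁻¹⁶ W
In dBm: 10 log₁₀(5.92×10⁻¹⁶ / 10⁻³) = −122.3 dBm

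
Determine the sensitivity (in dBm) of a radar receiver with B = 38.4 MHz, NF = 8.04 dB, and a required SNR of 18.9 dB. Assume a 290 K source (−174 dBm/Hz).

Sensitivity = −174 + 10 log₁₀(B) + NF + SNR_min
= −174 + 75.84 + 8.04 + 18.9
= −71.22 dBm → −71.2 dBm

−71.2 dBm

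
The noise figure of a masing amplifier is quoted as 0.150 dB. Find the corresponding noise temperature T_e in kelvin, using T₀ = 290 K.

10.2 K

F = 10^(0.150/10) = 1.03514
T_e = (F − 1)·T₀ = (1.03514 − 1) × 290 = 10.2 K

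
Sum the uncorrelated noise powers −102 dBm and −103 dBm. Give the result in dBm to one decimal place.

−99.5 dBm

Convert to linear, add, convert back:
P₁ = 6.31×10⁻¹⁴ W, P₂ = 5.01×10⁻¹⁴ W
P_tot = 1.13×10⁻¹³ W → 10 log₁₀(P_tot / 10⁻³) = −99.5 dBm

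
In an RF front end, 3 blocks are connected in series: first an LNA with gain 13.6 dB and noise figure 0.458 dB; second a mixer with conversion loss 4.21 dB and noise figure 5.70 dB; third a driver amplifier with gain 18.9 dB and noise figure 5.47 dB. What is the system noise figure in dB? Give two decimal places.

1.82 dB

Convert to linear (a loss of L dB is a gain of −L dB): F_i = 10^(NF_i/10), G_i = 10^(G_i,dB/10)
  Stage 1: F_1 = 10^(0.458/10) = 1.111, G_1 = 10^(13.6/10) = 22.91
  Stage 2: F_2 = 10^(5.70/10) = 3.715, G_2 = 10^(−4.21/10) = 0.3793
  Stage 3: F_3 = 10^(5.47/10) = 3.524, G_3 = 10^(18.9/10) = 77.62
Friis cascade:
  F = 1.111 + (3.715 − 1)/22.91 + (3.524 − 1)/8.690 = 1.520
NF = 10 log₁₀(1.520) = 1.82 dB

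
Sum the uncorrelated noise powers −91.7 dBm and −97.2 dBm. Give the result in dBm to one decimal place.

Convert to linear, add, convert back:
P₁ = 6.76×10⁻¹³ W, P₂ = 1.91×10⁻¹³ W
P_tot = 8.67×10⁻¹³ W → 10 log₁₀(P_tot / 10⁻³) = −90.6 dBm

−90.6 dBm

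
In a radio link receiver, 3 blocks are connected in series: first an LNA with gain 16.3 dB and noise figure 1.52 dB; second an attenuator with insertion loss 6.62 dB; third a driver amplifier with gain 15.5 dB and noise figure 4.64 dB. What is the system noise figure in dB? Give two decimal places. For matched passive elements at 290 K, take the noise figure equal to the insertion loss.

2.33 dB

Convert to linear (a loss of L dB is a gain of −L dB): F_i = 10^(NF_i/10), G_i = 10^(G_i,dB/10)
  Stage 1: F_1 = 10^(1.52/10) = 1.419, G_1 = 10^(16.3/10) = 42.66
  Stage 2: F_2 = 10^(6.62/10) = 4.592, G_2 = 10^(−6.62/10) = 0.2178
  Stage 3: F_3 = 10^(4.64/10) = 2.911, G_3 = 10^(15.5/10) = 35.48
Friis cascade:
  F = 1.419 + (4.592 − 1)/42.66 + (2.911 − 1)/9.290 = 1.709
NF = 10 log₁₀(1.709) = 2.33 dB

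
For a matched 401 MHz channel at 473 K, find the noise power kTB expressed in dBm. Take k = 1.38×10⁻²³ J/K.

P_n = kTB = 1.38×10⁻²³ × 473 × 4.01×10⁸ = 2.62×10⁻¹² W
In dBm: 10 log₁₀(2.62×10⁻¹² / 10⁻³) = −85.8 dBm

−85.8 dBm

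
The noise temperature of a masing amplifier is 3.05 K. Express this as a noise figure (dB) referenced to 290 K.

F = 1 + T_e/T₀ = 1 + 3.05/290 = 1.01052
NF = 10 log₁₀(1.01052) = 0.045 dB

0.045 dB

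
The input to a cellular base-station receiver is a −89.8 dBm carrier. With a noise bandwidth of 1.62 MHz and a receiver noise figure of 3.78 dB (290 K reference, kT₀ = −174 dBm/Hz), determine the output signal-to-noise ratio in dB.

18.3 dB

Noise floor: N = −174 + 10 log₁₀(B) + NF
10 log₁₀(1.62×10⁶) = 62.1 dB
N = −174 + 62.1 + 3.78 = −108.12 dBm
SNR = P_sig − N = −89.8 − (−108.12) = 18.32 dB → 18.3 dB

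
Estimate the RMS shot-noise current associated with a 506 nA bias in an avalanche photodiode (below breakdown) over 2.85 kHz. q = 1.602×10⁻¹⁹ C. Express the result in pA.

I_n = √(2qI·B)
2qI·B = 2 × 1.602×10⁻¹⁹ × 5.06×10⁻⁷ × 2.85×10³ = 4.62×10⁻²² A²
I_n = √(4.62×10⁻²²) = 2.15×10⁻¹¹ A = 21.5 pA

21.5 pA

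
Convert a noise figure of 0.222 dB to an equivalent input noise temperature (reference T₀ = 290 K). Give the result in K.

F = 10^(0.222/10) = 1.05245
T_e = (F − 1)·T₀ = (1.05245 − 1) × 290 = 15.2 K

15.2 K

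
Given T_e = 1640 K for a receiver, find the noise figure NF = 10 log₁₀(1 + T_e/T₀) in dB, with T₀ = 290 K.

F = 1 + T_e/T₀ = 1 + 1640/290 = 6.65517
NF = 10 log₁₀(6.65517) = 8.23 dB

8.23 dB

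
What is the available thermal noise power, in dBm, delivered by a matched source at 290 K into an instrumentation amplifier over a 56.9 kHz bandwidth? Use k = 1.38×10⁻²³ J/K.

−126.4 dBm

P_n = kTB = 1.38×10⁻²³ × 290 × 5.69×10⁴ = 2.28×10⁻¹⁶ W
In dBm: 10 log₁₀(2.28×10⁻¹⁶ / 10⁻³) = −126.4 dBm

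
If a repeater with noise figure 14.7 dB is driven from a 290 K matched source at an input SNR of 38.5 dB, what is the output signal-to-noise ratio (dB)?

By definition F = SNR_in/SNR_out, so in dB: SNR_out = SNR_in − NF
SNR_out = 38.5 − 14.7 = 23.8 dB

23.8 dB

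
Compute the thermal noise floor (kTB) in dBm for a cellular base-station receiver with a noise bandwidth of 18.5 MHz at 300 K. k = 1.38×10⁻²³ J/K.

P_n = kTB = 1.38×10⁻²³ × 300 × 1.85×10⁷ = 7.66×10⁻¹⁴ W
In dBm: 10 log₁₀(7.66×10⁻¹⁴ / 10⁻³) = −101.2 dBm

−101.2 dBm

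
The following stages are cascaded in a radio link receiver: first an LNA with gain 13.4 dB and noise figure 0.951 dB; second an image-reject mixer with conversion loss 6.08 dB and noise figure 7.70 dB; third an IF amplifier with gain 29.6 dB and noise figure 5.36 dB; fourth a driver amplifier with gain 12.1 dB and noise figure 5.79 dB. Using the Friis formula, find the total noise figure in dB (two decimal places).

2.83 dB

Convert to linear (a loss of L dB is a gain of −L dB): F_i = 10^(NF_i/10), G_i = 10^(G_i,dB/10)
  Stage 1: F_1 = 10^(0.951/10) = 1.245, G_1 = 10^(13.4/10) = 21.88
  Stage 2: F_2 = 10^(7.70/10) = 5.888, G_2 = 10^(−6.08/10) = 0.2466
  Stage 3: F_3 = 10^(5.36/10) = 3.436, G_3 = 10^(29.6/10) = 912.0
  Stage 4: F_4 = 10^(5.79/10) = 3.793, G_4 = 10^(12.1/10) = 16.22
Friis cascade:
  F = 1.245 + (5.888 − 1)/21.88 + (3.436 − 1)/5.395 + (3.793 − 1)/4920 = 1.920
NF = 10 log₁₀(1.920) = 2.83 dB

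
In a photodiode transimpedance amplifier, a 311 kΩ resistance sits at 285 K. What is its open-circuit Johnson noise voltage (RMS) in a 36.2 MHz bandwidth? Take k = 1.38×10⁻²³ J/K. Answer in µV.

V_n = √(4kTRB)
4kTRB = 4 × 1.38×10⁻²³ × 285 × 3.11×10⁵ × 3.62×10⁷ = 1.77×10⁻⁷ V²
V_n = √(1.77×10⁻⁷) = 4.21×10⁻⁴ V = 421 µV

421 µV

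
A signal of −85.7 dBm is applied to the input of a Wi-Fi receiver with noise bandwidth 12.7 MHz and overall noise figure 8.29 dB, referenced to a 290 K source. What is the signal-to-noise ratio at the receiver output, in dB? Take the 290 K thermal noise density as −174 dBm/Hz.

Noise floor: N = −174 + 10 log₁₀(B) + NF
10 log₁₀(1.27×10⁷) = 71.04 dB
N = −174 + 71.04 + 8.29 = −94.67 dBm
SNR = P_sig − N = −85.7 − (−94.67) = 8.97 dB → 9.0 dB

9.0 dB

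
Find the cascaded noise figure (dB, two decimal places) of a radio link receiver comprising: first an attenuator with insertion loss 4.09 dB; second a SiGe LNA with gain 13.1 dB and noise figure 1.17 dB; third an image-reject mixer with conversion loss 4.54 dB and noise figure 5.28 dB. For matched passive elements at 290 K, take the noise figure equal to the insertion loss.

Convert to linear (a loss of L dB is a gain of −L dB): F_i = 10^(NF_i/10), G_i = 10^(G_i,dB/10)
  Stage 1: F_1 = 10^(4.09/10) = 2.564, G_1 = 10^(−4.09/10) = 0.3899
  Stage 2: F_2 = 10^(1.17/10) = 1.309, G_2 = 10^(13.1/10) = 20.42
  Stage 3: F_3 = 10^(5.28/10) = 3.373, G_3 = 10^(−4.54/10) = 0.3516
Friis cascade:
  F = 2.564 + (1.309 − 1)/0.3899 + (3.373 − 1)/7.962 = 3.655
NF = 10 log₁₀(3.655) = 5.63 dB

5.63 dB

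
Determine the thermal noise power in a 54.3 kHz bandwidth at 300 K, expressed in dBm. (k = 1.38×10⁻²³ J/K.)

P_n = kTB = 1.38×10⁻²³ × 300 × 5.43×10⁴ = 2.25×10⁻¹⁶ W
In dBm: 10 log₁₀(2.25×10⁻¹⁶ / 10⁻³) = −126.5 dBm

−126.5 dBm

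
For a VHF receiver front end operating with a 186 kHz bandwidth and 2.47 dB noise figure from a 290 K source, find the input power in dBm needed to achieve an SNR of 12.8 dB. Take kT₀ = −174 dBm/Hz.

−106.0 dBm

Sensitivity = −174 + 10 log₁₀(B) + NF + SNR_min
= −174 + 52.7 + 2.47 + 12.8
= −106.03 dBm → −106.0 dBm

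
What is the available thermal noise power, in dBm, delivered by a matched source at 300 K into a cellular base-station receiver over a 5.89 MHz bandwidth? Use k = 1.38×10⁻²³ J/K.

−106.1 dBm

P_n = kTB = 1.38×10⁻²³ × 300 × 5.89×10⁶ = 2.44×10⁻¹⁴ W
In dBm: 10 log₁₀(2.44×10⁻¹⁴ / 10⁻³) = −106.1 dBm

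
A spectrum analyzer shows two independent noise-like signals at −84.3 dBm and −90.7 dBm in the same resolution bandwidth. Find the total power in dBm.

Convert to linear, add, convert back:
P₁ = 3.72×10⁻¹² W, P₂ = 8.51×10⁻¹³ W
P_tot = 4.57×10⁻¹² W → 10 log₁₀(P_tot / 10⁻³) = −83.4 dBm

−83.4 dBm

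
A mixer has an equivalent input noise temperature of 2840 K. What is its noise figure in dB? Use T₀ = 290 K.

10.33 dB

F = 1 + T_e/T₀ = 1 + 2840/290 = 10.7931
NF = 10 log₁₀(10.7931) = 10.33 dB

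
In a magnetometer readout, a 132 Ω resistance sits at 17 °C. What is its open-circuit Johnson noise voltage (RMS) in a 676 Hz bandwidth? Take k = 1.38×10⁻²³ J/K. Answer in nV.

T = 17 °C + 273.15 = 290.15 K
V_n = √(4kTRB)
4kTRB = 4 × 1.38×10⁻²³ × 290.15 × 1.32×10² × 6.76×10² = 1.43×10⁻¹⁵ V²
V_n = √(1.43×10⁻¹⁵) = 3.78×10⁻⁸ V = 37.8 nV

37.8 nV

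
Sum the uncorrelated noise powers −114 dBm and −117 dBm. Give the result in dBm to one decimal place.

−112.2 dBm

Convert to linear, add, convert back:
P₁ = 3.98×10⁻¹⁵ W, P₂ = 2.00×10⁻¹⁵ W
P_tot = 5.98×10⁻¹⁵ W → 10 log₁₀(P_tot / 10⁻³) = −112.2 dBm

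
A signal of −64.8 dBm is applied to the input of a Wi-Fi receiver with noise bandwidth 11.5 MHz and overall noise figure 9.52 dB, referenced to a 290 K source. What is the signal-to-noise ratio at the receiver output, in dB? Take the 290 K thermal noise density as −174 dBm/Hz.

29.1 dB

Noise floor: N = −174 + 10 log₁₀(B) + NF
10 log₁₀(1.15×10⁷) = 70.61 dB
N = −174 + 70.61 + 9.52 = −93.87 dBm
SNR = P_sig − N = −64.8 − (−93.87) = 29.07 dB → 29.1 dB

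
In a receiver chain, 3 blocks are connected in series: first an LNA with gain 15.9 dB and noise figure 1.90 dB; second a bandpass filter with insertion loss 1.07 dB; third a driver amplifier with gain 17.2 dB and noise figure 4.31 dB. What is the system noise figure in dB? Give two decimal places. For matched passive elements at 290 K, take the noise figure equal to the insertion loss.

Convert to linear (a loss of L dB is a gain of −L dB): F_i = 10^(NF_i/10), G_i = 10^(G_i,dB/10)
  Stage 1: F_1 = 10^(1.90/10) = 1.549, G_1 = 10^(15.9/10) = 38.90
  Stage 2: F_2 = 10^(1.07/10) = 1.279, G_2 = 10^(−1.07/10) = 0.7816
  Stage 3: F_3 = 10^(4.31/10) = 2.698, G_3 = 10^(17.2/10) = 52.48
Friis cascade:
  F = 1.549 + (1.279 − 1)/38.90 + (2.698 − 1)/30.41 = 1.612
NF = 10 log₁₀(1.612) = 2.07 dB

2.07 dB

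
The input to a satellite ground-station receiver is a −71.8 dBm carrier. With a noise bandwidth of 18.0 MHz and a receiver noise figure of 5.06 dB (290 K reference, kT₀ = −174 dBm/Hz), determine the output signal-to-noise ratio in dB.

24.6 dB

Noise floor: N = −174 + 10 log₁₀(B) + NF
10 log₁₀(1.80×10⁷) = 72.55 dB
N = −174 + 72.55 + 5.06 = −96.39 dBm
SNR = P_sig − N = −71.8 − (−96.39) = 24.59 dB → 24.6 dB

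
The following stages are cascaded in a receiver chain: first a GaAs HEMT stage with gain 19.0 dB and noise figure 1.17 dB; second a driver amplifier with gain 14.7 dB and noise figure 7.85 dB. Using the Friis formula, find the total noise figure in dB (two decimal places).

1.38 dB

Convert to linear (a loss of L dB is a gain of −L dB): F_i = 10^(NF_i/10), G_i = 10^(G_i,dB/10)
  Stage 1: F_1 = 10^(1.17/10) = 1.309, G_1 = 10^(19.0/10) = 79.43
  Stage 2: F_2 = 10^(7.85/10) = 6.095, G_2 = 10^(14.7/10) = 29.51
Friis cascade:
  F = 1.309 + (6.095 − 1)/79.43 = 1.373
NF = 10 log₁₀(1.373) = 1.38 dB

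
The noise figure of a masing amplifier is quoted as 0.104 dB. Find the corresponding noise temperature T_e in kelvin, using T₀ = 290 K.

7.03 K

F = 10^(0.104/10) = 1.02424
T_e = (F − 1)·T₀ = (1.02424 − 1) × 290 = 7.03 K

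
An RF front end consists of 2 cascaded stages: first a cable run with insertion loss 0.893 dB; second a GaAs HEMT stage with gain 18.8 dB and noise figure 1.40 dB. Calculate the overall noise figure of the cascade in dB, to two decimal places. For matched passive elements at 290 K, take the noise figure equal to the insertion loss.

2.29 dB

Convert to linear (a loss of L dB is a gain of −L dB): F_i = 10^(NF_i/10), G_i = 10^(G_i,dB/10)
  Stage 1: F_1 = 10^(0.893/10) = 1.228, G_1 = 10^(−0.893/10) = 0.8141
  Stage 2: F_2 = 10^(1.40/10) = 1.380, G_2 = 10^(18.8/10) = 75.86
Friis cascade:
  F = 1.228 + (1.380 − 1)/0.8141 = 1.696
NF = 10 log₁₀(1.696) = 2.29 dB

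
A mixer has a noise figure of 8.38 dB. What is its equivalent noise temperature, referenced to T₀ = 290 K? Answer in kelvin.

1707 K

F = 10^(8.38/10) = 6.88652
T_e = (F − 1)·T₀ = (6.88652 − 1) × 290 = 1707 K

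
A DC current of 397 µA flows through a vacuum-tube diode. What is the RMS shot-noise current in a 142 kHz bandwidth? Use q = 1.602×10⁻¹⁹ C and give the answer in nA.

4.25 nA

I_n = √(2qI·B)
2qI·B = 2 × 1.602×10⁻¹⁹ × 3.97×10⁻⁴ × 1.42×10⁵ = 1.81×10⁻¹⁷ A²
I_n = √(1.81×10⁻¹⁷) = 4.25×10⁻⁹ A = 4.25 nA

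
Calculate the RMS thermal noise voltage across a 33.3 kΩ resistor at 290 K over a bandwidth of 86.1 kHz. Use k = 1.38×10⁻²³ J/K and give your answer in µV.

V_n = √(4kTRB)
4kTRB = 4 × 1.38×10⁻²³ × 290 × 3.33×10⁴ × 8.61×10⁴ = 4.59×10⁻¹¹ V²
V_n = √(4.59×10⁻¹¹) = 6.77×10⁻⁶ V = 6.77 µV

6.77 µV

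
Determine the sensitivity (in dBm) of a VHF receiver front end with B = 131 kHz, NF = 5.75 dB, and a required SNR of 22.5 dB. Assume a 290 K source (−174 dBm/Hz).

−94.6 dBm

Sensitivity = −174 + 10 log₁₀(B) + NF + SNR_min
= −174 + 51.17 + 5.75 + 22.5
= −94.58 dBm → −94.6 dBm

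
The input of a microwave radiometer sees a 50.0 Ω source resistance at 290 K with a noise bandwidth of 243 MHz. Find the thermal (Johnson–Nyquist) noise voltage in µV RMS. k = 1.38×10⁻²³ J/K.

V_n = √(4kTRB)
4kTRB = 4 × 1.38×10⁻²³ × 290 × 5.00×10¹ × 2.43×10⁸ = 1.94×10⁻¹⁰ V²
V_n = √(1.94×10⁻¹⁰) = 1.39×10⁻⁵ V = 13.9 µV

13.9 µV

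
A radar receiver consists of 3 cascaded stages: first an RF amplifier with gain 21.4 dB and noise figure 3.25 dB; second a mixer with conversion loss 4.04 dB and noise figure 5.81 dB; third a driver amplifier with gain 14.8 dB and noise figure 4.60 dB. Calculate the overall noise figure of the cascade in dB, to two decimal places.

3.36 dB

Convert to linear (a loss of L dB is a gain of −L dB): F_i = 10^(NF_i/10), G_i = 10^(G_i,dB/10)
  Stage 1: F_1 = 10^(3.25/10) = 2.113, G_1 = 10^(21.4/10) = 138.0
  Stage 2: F_2 = 10^(5.81/10) = 3.811, G_2 = 10^(−4.04/10) = 0.3945
  Stage 3: F_3 = 10^(4.60/10) = 2.884, G_3 = 10^(14.8/10) = 30.20
Friis cascade:
  F = 2.113 + (3.811 − 1)/138.0 + (2.884 − 1)/54.45 = 2.168
NF = 10 log₁₀(2.168) = 3.36 dB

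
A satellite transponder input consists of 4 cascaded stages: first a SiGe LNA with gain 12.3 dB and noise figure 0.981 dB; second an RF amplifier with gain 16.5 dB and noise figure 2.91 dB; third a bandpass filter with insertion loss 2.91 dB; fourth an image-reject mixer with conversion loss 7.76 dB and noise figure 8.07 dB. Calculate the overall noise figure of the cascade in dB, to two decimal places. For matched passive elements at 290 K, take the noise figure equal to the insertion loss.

Convert to linear (a loss of L dB is a gain of −L dB): F_i = 10^(NF_i/10), G_i = 10^(G_i,dB/10)
  Stage 1: F_1 = 10^(0.981/10) = 1.253, G_1 = 10^(12.3/10) = 16.98
  Stage 2: F_2 = 10^(2.91/10) = 1.954, G_2 = 10^(16.5/10) = 44.67
  Stage 3: F_3 = 10^(2.91/10) = 1.954, G_3 = 10^(−2.91/10) = 0.5117
  Stage 4: F_4 = 10^(8.07/10) = 6.412, G_4 = 10^(−7.76/10) = 0.1675
Friis cascade:
  F = 1.253 + (1.954 − 1)/16.98 + (1.954 − 1)/758.6 + (6.412 − 1)/388.2 = 1.325
NF = 10 log₁₀(1.325) = 1.22 dB

1.22 dB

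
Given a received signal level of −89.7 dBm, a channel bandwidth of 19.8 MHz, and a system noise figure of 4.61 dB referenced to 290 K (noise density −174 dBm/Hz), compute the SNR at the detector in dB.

6.7 dB

Noise floor: N = −174 + 10 log₁₀(B) + NF
10 log₁₀(1.98×10⁷) = 72.97 dB
N = −174 + 72.97 + 4.61 = −96.42 dBm
SNR = P_sig − N = −89.7 − (−96.42) = 6.72 dB → 6.7 dB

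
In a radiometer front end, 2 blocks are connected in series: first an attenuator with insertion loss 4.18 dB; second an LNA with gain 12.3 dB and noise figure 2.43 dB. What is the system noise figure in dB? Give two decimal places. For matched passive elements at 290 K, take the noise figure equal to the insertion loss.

Convert to linear (a loss of L dB is a gain of −L dB): F_i = 10^(NF_i/10), G_i = 10^(G_i,dB/10)
  Stage 1: F_1 = 10^(4.18/10) = 2.618, G_1 = 10^(−4.18/10) = 0.3819
  Stage 2: F_2 = 10^(2.43/10) = 1.750, G_2 = 10^(12.3/10) = 16.98
Friis cascade:
  F = 2.618 + (1.750 − 1)/0.3819 = 4.581
NF = 10 log₁₀(4.581) = 6.61 dB

6.61 dB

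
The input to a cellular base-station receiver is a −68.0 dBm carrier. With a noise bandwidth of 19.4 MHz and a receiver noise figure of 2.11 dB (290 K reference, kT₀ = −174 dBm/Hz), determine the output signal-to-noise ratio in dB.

31.0 dB

Noise floor: N = −174 + 10 log₁₀(B) + NF
10 log₁₀(1.94×10⁷) = 72.88 dB
N = −174 + 72.88 + 2.11 = −99.01 dBm
SNR = P_sig − N = −68.0 − (−99.01) = 31.01 dB → 31.0 dB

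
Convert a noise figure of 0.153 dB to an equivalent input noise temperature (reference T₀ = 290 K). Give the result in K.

F = 10^(0.153/10) = 1.03586
T_e = (F − 1)·T₀ = (1.03586 − 1) × 290 = 10.4 K

10.4 K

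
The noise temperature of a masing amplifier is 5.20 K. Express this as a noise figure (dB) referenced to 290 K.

0.077 dB

F = 1 + T_e/T₀ = 1 + 5.20/290 = 1.01793
NF = 10 log₁₀(1.01793) = 0.077 dB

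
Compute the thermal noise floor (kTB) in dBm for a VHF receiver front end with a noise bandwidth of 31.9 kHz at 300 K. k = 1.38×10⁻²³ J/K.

−128.8 dBm

P_n = kTB = 1.38×10⁻²³ × 300 × 3.19×10⁴ = 1.32×10⁻¹⁶ W
In dBm: 10 log₁₀(1.32×10⁻¹⁶ / 10⁻³) = −128.8 dBm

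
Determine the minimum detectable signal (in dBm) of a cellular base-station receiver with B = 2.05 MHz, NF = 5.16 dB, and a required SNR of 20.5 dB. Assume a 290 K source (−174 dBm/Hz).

−85.2 dBm

Sensitivity = −174 + 10 log₁₀(B) + NF + SNR_min
= −174 + 63.12 + 5.16 + 20.5
= −85.22 dBm → −85.2 dBm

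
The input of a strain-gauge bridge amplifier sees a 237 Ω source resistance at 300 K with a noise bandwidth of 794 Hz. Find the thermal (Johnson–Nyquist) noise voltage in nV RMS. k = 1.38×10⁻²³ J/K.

V_n = √(4kTRB)
4kTRB = 4 × 1.38×10⁻²³ × 300 × 2.37×10² × 7.94×10² = 3.12×10⁻¹⁵ V²
V_n = √(3.12×10⁻¹⁵) = 5.58×10⁻⁸ V = 55.8 nV

55.8 nV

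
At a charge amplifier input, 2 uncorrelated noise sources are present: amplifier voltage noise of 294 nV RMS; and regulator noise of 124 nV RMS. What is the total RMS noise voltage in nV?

319 nV

Uncorrelated sources add in power (mean-square): V_tot = √(ΣV_i²)
V_tot = √[(2.94×10⁻⁷)² + (1.24×10⁻⁷)²] = 3.19×10⁻⁷ V = 319 nV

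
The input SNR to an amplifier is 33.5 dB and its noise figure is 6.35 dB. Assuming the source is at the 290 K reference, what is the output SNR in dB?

27.15 dB

By definition F = SNR_in/SNR_out, so in dB: SNR_out = SNR_in − NF
SNR_out = 33.5 − 6.35 = 27.15 dB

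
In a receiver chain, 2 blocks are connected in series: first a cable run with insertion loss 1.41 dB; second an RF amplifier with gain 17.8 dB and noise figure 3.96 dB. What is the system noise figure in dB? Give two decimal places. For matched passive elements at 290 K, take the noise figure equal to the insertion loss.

5.37 dB

Convert to linear (a loss of L dB is a gain of −L dB): F_i = 10^(NF_i/10), G_i = 10^(G_i,dB/10)
  Stage 1: F_1 = 10^(1.41/10) = 1.384, G_1 = 10^(−1.41/10) = 0.7228
  Stage 2: F_2 = 10^(3.96/10) = 2.489, G_2 = 10^(17.8/10) = 60.26
Friis cascade:
  F = 1.384 + (2.489 − 1)/0.7228 = 3.443
NF = 10 log₁₀(3.443) = 5.37 dB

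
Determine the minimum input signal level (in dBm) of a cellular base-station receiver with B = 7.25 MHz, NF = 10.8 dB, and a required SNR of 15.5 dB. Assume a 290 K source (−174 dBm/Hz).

−79.1 dBm

Sensitivity = −174 + 10 log₁₀(B) + NF + SNR_min
= −174 + 68.6 + 10.8 + 15.5
= −79.1 dBm → −79.1 dBm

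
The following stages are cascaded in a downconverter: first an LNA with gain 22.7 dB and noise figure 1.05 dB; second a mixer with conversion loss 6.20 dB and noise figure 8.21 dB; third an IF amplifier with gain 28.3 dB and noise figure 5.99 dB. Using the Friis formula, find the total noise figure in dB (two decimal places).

Convert to linear (a loss of L dB is a gain of −L dB): F_i = 10^(NF_i/10), G_i = 10^(G_i,dB/10)
  Stage 1: F_1 = 10^(1.05/10) = 1.274, G_1 = 10^(22.7/10) = 186.2
  Stage 2: F_2 = 10^(8.21/10) = 6.622, G_2 = 10^(−6.20/10) = 0.2399
  Stage 3: F_3 = 10^(5.99/10) = 3.972, G_3 = 10^(28.3/10) = 676.1
Friis cascade:
  F = 1.274 + (6.622 − 1)/186.2 + (3.972 − 1)/44.67 = 1.370
NF = 10 log₁₀(1.370) = 1.37 dB

1.37 dB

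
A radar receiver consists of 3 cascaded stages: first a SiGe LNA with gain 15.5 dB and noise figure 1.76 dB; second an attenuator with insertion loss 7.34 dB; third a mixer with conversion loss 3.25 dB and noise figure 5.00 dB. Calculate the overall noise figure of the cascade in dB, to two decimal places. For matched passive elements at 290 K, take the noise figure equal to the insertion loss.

Convert to linear (a loss of L dB is a gain of −L dB): F_i = 10^(NF_i/10), G_i = 10^(G_i,dB/10)
  Stage 1: F_1 = 10^(1.76/10) = 1.500, G_1 = 10^(15.5/10) = 35.48
  Stage 2: F_2 = 10^(7.34/10) = 5.420, G_2 = 10^(−7.34/10) = 0.1845
  Stage 3: F_3 = 10^(5.00/10) = 3.162, G_3 = 10^(−3.25/10) = 0.4732
Friis cascade:
  F = 1.500 + (5.420 − 1)/35.48 + (3.162 − 1)/6.546 = 1.955
NF = 10 log₁₀(1.955) = 2.91 dB

2.91 dB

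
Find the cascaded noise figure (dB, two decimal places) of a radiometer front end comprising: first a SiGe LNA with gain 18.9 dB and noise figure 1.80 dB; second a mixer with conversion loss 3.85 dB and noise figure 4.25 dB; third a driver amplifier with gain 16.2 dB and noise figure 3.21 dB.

1.96 dB

Convert to linear (a loss of L dB is a gain of −L dB): F_i = 10^(NF_i/10), G_i = 10^(G_i,dB/10)
  Stage 1: F_1 = 10^(1.80/10) = 1.514, G_1 = 10^(18.9/10) = 77.62
  Stage 2: F_2 = 10^(4.25/10) = 2.661, G_2 = 10^(−3.85/10) = 0.4121
  Stage 3: F_3 = 10^(3.21/10) = 2.094, G_3 = 10^(16.2/10) = 41.69
Friis cascade:
  F = 1.514 + (2.661 − 1)/77.62 + (2.094 − 1)/31.99 = 1.569
NF = 10 log₁₀(1.569) = 1.96 dB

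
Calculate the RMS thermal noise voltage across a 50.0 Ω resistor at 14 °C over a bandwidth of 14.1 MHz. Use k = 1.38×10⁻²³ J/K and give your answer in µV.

3.34 µV

T = 14 °C + 273.15 = 287.15 K
V_n = √(4kTRB)
4kTRB = 4 × 1.38×10⁻²³ × 287.15 × 5.00×10¹ × 1.41×10⁷ = 1.12×10⁻¹¹ V²
V_n = √(1.12×10⁻¹¹) = 3.34×10⁻⁶ V = 3.34 µV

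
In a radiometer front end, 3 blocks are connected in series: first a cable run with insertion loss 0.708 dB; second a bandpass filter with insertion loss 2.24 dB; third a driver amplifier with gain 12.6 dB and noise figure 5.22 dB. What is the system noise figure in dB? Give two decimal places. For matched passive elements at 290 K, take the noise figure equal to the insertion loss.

Convert to linear (a loss of L dB is a gain of −L dB): F_i = 10^(NF_i/10), G_i = 10^(G_i,dB/10)
  Stage 1: F_1 = 10^(0.708/10) = 1.177, G_1 = 10^(−0.708/10) = 0.8496
  Stage 2: F_2 = 10^(2.24/10) = 1.675, G_2 = 10^(−2.24/10) = 0.5970
  Stage 3: F_3 = 10^(5.22/10) = 3.327, G_3 = 10^(12.6/10) = 18.20
Friis cascade:
  F = 1.177 + (1.675 − 1)/0.8496 + (3.327 − 1)/0.5072 = 6.558
NF = 10 log₁₀(6.558) = 8.17 dB

8.17 dB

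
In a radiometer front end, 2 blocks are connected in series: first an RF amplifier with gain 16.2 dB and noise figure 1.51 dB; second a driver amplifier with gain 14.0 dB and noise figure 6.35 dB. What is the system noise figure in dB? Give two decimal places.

Convert to linear (a loss of L dB is a gain of −L dB): F_i = 10^(NF_i/10), G_i = 10^(G_i,dB/10)
  Stage 1: F_1 = 10^(1.51/10) = 1.416, G_1 = 10^(16.2/10) = 41.69
  Stage 2: F_2 = 10^(6.35/10) = 4.315, G_2 = 10^(14.0/10) = 25.12
Friis cascade:
  F = 1.416 + (4.315 − 1)/41.69 = 1.495
NF = 10 log₁₀(1.495) = 1.75 dB

1.75 dB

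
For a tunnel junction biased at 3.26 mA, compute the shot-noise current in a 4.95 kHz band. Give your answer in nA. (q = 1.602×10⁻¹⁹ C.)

2.27 nA

I_n = √(2qI·B)
2qI·B = 2 × 1.602×10⁻¹⁹ × 3.26×10⁻³ × 4.95×10³ = 5.17×10⁻¹⁸ A²
I_n = √(5.17×10⁻¹⁸) = 2.27×10⁻⁹ A = 2.27 nA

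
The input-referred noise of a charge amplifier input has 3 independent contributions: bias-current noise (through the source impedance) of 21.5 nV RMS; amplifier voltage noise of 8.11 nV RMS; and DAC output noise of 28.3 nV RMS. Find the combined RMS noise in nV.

Uncorrelated sources add in power (mean-square): V_tot = √(ΣV_i²)
V_tot = √[(2.15×10⁻⁸)² + (8.11×10⁻⁹)² + (2.83×10⁻⁸)²] = 3.65×10⁻⁸ V = 36.5 nV

36.5 nV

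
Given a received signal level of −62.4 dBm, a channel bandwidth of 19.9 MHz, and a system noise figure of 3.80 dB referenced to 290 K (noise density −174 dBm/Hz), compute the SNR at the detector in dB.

Noise floor: N = −174 + 10 log₁₀(B) + NF
10 log₁₀(1.99×10⁷) = 72.99 dB
N = −174 + 72.99 + 3.80 = −97.21 dBm
SNR = P_sig − N = −62.4 − (−97.21) = 34.81 dB → 34.8 dB

34.8 dB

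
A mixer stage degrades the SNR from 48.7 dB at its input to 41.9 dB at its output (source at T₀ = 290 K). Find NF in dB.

6.8 dB

NF (dB) = SNR_in(dB) − SNR_out(dB) when the source is at T₀
NF = 48.7 − 41.9 = 6.8 dB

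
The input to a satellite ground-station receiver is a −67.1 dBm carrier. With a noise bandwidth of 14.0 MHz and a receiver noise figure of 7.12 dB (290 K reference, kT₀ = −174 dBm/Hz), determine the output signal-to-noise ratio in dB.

28.3 dB

Noise floor: N = −174 + 10 log₁₀(B) + NF
10 log₁₀(1.40×10⁷) = 71.46 dB
N = −174 + 71.46 + 7.12 = −95.42 dBm
SNR = P_sig − N = −67.1 − (−95.42) = 28.32 dB → 28.3 dB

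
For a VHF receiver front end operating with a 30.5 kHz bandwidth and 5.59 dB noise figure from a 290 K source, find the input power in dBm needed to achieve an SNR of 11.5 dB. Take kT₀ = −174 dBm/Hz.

−112.1 dBm

Sensitivity = −174 + 10 log₁₀(B) + NF + SNR_min
= −174 + 44.84 + 5.59 + 11.5
= −112.07 dBm → −112.1 dBm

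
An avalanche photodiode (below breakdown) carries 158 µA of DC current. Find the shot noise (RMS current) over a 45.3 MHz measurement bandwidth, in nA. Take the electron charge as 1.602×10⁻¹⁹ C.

I_n = √(2qI·B)
2qI·B = 2 × 1.602×10⁻¹⁹ × 1.58×10⁻⁴ × 4.53×10⁷ = 2.29×10⁻¹⁵ A²
I_n = √(2.29×10⁻¹⁵) = 4.79×10⁻⁸ A = 47.9 nA

47.9 nA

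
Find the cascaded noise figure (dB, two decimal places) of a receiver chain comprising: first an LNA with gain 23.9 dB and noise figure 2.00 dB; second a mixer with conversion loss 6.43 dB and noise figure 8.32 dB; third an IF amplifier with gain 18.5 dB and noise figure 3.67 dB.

Convert to linear (a loss of L dB is a gain of −L dB): F_i = 10^(NF_i/10), G_i = 10^(G_i,dB/10)
  Stage 1: F_1 = 10^(2.00/10) = 1.585, G_1 = 10^(23.9/10) = 245.5
  Stage 2: F_2 = 10^(8.32/10) = 6.792, G_2 = 10^(−6.43/10) = 0.2275
  Stage 3: F_3 = 10^(3.67/10) = 2.328, G_3 = 10^(18.5/10) = 70.79
Friis cascade:
  F = 1.585 + (6.792 − 1)/245.5 + (2.328 − 1)/55.85 = 1.632
NF = 10 log₁₀(1.632) = 2.13 dB

2.13 dB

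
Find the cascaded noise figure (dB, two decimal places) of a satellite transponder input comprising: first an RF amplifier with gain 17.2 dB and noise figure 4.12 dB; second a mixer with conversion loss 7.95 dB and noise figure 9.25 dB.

4.35 dB

Convert to linear (a loss of L dB is a gain of −L dB): F_i = 10^(NF_i/10), G_i = 10^(G_i,dB/10)
  Stage 1: F_1 = 10^(4.12/10) = 2.582, G_1 = 10^(17.2/10) = 52.48
  Stage 2: F_2 = 10^(9.25/10) = 8.414, G_2 = 10^(−7.95/10) = 0.1603
Friis cascade:
  F = 2.582 + (8.414 − 1)/52.48 = 2.724
NF = 10 log₁₀(2.724) = 4.35 dB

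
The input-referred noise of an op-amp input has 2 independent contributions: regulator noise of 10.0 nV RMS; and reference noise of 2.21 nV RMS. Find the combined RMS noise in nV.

Uncorrelated sources add in power (mean-square): V_tot = √(ΣV_i²)
V_tot = √[(1.00×10⁻⁸)² + (2.21×10⁻⁹)²] = 1.02×10⁻⁸ V = 10.2 nV

10.2 nV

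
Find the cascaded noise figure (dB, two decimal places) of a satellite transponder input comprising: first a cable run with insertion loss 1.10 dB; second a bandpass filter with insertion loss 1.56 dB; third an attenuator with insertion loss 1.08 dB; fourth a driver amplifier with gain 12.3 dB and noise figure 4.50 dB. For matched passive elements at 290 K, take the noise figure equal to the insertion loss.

Convert to linear (a loss of L dB is a gain of −L dB): F_i = 10^(NF_i/10), G_i = 10^(G_i,dB/10)
  Stage 1: F_1 = 10^(1.10/10) = 1.288, G_1 = 10^(−1.10/10) = 0.7762
  Stage 2: F_2 = 10^(1.56/10) = 1.432, G_2 = 10^(−1.56/10) = 0.6982
  Stage 3: F_3 = 10^(1.08/10) = 1.282, G_3 = 10^(−1.08/10) = 0.7798
  Stage 4: F_4 = 10^(4.50/10) = 2.818, G_4 = 10^(12.3/10) = 16.98
Friis cascade:
  F = 1.288 + (1.432 − 1)/0.7762 + (1.282 − 1)/0.5420 + (2.818 − 1)/0.4227 = 6.668
NF = 10 log₁₀(6.668) = 8.24 dB

8.24 dB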